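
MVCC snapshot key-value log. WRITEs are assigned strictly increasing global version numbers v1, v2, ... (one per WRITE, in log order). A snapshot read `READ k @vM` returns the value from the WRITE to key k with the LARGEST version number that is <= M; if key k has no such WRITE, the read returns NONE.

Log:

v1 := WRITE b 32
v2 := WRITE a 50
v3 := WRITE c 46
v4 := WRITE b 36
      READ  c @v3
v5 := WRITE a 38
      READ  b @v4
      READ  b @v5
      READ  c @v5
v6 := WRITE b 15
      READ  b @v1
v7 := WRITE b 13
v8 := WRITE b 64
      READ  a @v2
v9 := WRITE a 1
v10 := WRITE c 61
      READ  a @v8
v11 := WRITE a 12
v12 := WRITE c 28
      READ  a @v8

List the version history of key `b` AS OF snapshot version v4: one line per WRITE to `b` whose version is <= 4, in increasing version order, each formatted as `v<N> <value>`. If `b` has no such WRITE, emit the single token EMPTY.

Scan writes for key=b with version <= 4:
  v1 WRITE b 32 -> keep
  v2 WRITE a 50 -> skip
  v3 WRITE c 46 -> skip
  v4 WRITE b 36 -> keep
  v5 WRITE a 38 -> skip
  v6 WRITE b 15 -> drop (> snap)
  v7 WRITE b 13 -> drop (> snap)
  v8 WRITE b 64 -> drop (> snap)
  v9 WRITE a 1 -> skip
  v10 WRITE c 61 -> skip
  v11 WRITE a 12 -> skip
  v12 WRITE c 28 -> skip
Collected: [(1, 32), (4, 36)]

Answer: v1 32
v4 36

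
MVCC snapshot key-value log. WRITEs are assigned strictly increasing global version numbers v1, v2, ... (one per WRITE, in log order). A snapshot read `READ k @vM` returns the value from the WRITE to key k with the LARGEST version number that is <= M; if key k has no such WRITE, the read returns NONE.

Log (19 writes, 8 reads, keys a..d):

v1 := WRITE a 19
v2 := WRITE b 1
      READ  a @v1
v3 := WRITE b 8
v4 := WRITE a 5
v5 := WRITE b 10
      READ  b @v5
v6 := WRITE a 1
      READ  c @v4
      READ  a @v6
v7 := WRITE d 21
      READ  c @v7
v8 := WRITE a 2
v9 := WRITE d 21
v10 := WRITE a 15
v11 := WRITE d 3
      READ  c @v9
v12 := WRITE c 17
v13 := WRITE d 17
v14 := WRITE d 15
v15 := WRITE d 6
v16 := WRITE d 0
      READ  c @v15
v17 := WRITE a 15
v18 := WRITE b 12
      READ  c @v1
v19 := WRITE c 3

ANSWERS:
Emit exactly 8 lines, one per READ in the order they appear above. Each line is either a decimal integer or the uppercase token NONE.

Answer: 19
10
NONE
1
NONE
NONE
17
NONE

Derivation:
v1: WRITE a=19  (a history now [(1, 19)])
v2: WRITE b=1  (b history now [(2, 1)])
READ a @v1: history=[(1, 19)] -> pick v1 -> 19
v3: WRITE b=8  (b history now [(2, 1), (3, 8)])
v4: WRITE a=5  (a history now [(1, 19), (4, 5)])
v5: WRITE b=10  (b history now [(2, 1), (3, 8), (5, 10)])
READ b @v5: history=[(2, 1), (3, 8), (5, 10)] -> pick v5 -> 10
v6: WRITE a=1  (a history now [(1, 19), (4, 5), (6, 1)])
READ c @v4: history=[] -> no version <= 4 -> NONE
READ a @v6: history=[(1, 19), (4, 5), (6, 1)] -> pick v6 -> 1
v7: WRITE d=21  (d history now [(7, 21)])
READ c @v7: history=[] -> no version <= 7 -> NONE
v8: WRITE a=2  (a history now [(1, 19), (4, 5), (6, 1), (8, 2)])
v9: WRITE d=21  (d history now [(7, 21), (9, 21)])
v10: WRITE a=15  (a history now [(1, 19), (4, 5), (6, 1), (8, 2), (10, 15)])
v11: WRITE d=3  (d history now [(7, 21), (9, 21), (11, 3)])
READ c @v9: history=[] -> no version <= 9 -> NONE
v12: WRITE c=17  (c history now [(12, 17)])
v13: WRITE d=17  (d history now [(7, 21), (9, 21), (11, 3), (13, 17)])
v14: WRITE d=15  (d history now [(7, 21), (9, 21), (11, 3), (13, 17), (14, 15)])
v15: WRITE d=6  (d history now [(7, 21), (9, 21), (11, 3), (13, 17), (14, 15), (15, 6)])
v16: WRITE d=0  (d history now [(7, 21), (9, 21), (11, 3), (13, 17), (14, 15), (15, 6), (16, 0)])
READ c @v15: history=[(12, 17)] -> pick v12 -> 17
v17: WRITE a=15  (a history now [(1, 19), (4, 5), (6, 1), (8, 2), (10, 15), (17, 15)])
v18: WRITE b=12  (b history now [(2, 1), (3, 8), (5, 10), (18, 12)])
READ c @v1: history=[(12, 17)] -> no version <= 1 -> NONE
v19: WRITE c=3  (c history now [(12, 17), (19, 3)])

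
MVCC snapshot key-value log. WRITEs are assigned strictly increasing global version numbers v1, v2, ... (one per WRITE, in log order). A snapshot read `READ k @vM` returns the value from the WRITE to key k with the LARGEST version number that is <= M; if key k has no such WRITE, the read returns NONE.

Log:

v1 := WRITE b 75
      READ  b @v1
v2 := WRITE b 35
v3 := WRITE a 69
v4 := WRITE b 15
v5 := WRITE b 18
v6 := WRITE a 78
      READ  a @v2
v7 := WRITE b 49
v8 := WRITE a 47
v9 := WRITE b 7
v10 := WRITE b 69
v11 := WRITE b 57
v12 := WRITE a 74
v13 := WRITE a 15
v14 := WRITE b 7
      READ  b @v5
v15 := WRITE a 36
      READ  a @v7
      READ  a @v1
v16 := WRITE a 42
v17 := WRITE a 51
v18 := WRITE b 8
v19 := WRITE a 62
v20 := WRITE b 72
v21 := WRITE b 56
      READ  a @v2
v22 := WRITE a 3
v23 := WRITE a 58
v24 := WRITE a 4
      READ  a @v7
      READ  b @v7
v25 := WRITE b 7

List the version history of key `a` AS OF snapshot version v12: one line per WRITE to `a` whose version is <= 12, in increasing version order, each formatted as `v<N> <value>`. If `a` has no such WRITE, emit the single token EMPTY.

Answer: v3 69
v6 78
v8 47
v12 74

Derivation:
Scan writes for key=a with version <= 12:
  v1 WRITE b 75 -> skip
  v2 WRITE b 35 -> skip
  v3 WRITE a 69 -> keep
  v4 WRITE b 15 -> skip
  v5 WRITE b 18 -> skip
  v6 WRITE a 78 -> keep
  v7 WRITE b 49 -> skip
  v8 WRITE a 47 -> keep
  v9 WRITE b 7 -> skip
  v10 WRITE b 69 -> skip
  v11 WRITE b 57 -> skip
  v12 WRITE a 74 -> keep
  v13 WRITE a 15 -> drop (> snap)
  v14 WRITE b 7 -> skip
  v15 WRITE a 36 -> drop (> snap)
  v16 WRITE a 42 -> drop (> snap)
  v17 WRITE a 51 -> drop (> snap)
  v18 WRITE b 8 -> skip
  v19 WRITE a 62 -> drop (> snap)
  v20 WRITE b 72 -> skip
  v21 WRITE b 56 -> skip
  v22 WRITE a 3 -> drop (> snap)
  v23 WRITE a 58 -> drop (> snap)
  v24 WRITE a 4 -> drop (> snap)
  v25 WRITE b 7 -> skip
Collected: [(3, 69), (6, 78), (8, 47), (12, 74)]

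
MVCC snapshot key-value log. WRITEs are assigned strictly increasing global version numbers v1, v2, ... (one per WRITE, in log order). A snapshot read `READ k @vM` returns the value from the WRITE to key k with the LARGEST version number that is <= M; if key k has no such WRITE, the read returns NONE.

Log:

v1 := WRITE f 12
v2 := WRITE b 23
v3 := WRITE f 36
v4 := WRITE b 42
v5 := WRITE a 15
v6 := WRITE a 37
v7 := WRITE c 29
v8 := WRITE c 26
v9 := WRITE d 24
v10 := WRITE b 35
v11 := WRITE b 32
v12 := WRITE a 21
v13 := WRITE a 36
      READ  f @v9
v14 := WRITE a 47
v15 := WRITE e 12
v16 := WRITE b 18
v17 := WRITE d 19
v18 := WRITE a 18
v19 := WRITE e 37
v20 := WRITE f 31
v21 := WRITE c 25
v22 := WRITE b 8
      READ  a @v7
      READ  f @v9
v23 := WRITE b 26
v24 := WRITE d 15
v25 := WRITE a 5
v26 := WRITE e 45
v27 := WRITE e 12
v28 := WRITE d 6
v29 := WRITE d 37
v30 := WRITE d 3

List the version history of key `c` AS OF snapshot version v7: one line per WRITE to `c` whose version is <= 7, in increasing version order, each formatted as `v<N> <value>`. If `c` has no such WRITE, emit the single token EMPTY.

Scan writes for key=c with version <= 7:
  v1 WRITE f 12 -> skip
  v2 WRITE b 23 -> skip
  v3 WRITE f 36 -> skip
  v4 WRITE b 42 -> skip
  v5 WRITE a 15 -> skip
  v6 WRITE a 37 -> skip
  v7 WRITE c 29 -> keep
  v8 WRITE c 26 -> drop (> snap)
  v9 WRITE d 24 -> skip
  v10 WRITE b 35 -> skip
  v11 WRITE b 32 -> skip
  v12 WRITE a 21 -> skip
  v13 WRITE a 36 -> skip
  v14 WRITE a 47 -> skip
  v15 WRITE e 12 -> skip
  v16 WRITE b 18 -> skip
  v17 WRITE d 19 -> skip
  v18 WRITE a 18 -> skip
  v19 WRITE e 37 -> skip
  v20 WRITE f 31 -> skip
  v21 WRITE c 25 -> drop (> snap)
  v22 WRITE b 8 -> skip
  v23 WRITE b 26 -> skip
  v24 WRITE d 15 -> skip
  v25 WRITE a 5 -> skip
  v26 WRITE e 45 -> skip
  v27 WRITE e 12 -> skip
  v28 WRITE d 6 -> skip
  v29 WRITE d 37 -> skip
  v30 WRITE d 3 -> skip
Collected: [(7, 29)]

Answer: v7 29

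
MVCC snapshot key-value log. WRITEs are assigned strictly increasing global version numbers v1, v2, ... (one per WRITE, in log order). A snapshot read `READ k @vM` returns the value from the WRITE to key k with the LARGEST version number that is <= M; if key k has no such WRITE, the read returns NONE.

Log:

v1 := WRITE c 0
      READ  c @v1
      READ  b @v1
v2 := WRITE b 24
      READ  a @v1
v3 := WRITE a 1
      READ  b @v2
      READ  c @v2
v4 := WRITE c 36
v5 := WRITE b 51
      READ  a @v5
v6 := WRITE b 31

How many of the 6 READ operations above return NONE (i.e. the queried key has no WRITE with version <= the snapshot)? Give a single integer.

v1: WRITE c=0  (c history now [(1, 0)])
READ c @v1: history=[(1, 0)] -> pick v1 -> 0
READ b @v1: history=[] -> no version <= 1 -> NONE
v2: WRITE b=24  (b history now [(2, 24)])
READ a @v1: history=[] -> no version <= 1 -> NONE
v3: WRITE a=1  (a history now [(3, 1)])
READ b @v2: history=[(2, 24)] -> pick v2 -> 24
READ c @v2: history=[(1, 0)] -> pick v1 -> 0
v4: WRITE c=36  (c history now [(1, 0), (4, 36)])
v5: WRITE b=51  (b history now [(2, 24), (5, 51)])
READ a @v5: history=[(3, 1)] -> pick v3 -> 1
v6: WRITE b=31  (b history now [(2, 24), (5, 51), (6, 31)])
Read results in order: ['0', 'NONE', 'NONE', '24', '0', '1']
NONE count = 2

Answer: 2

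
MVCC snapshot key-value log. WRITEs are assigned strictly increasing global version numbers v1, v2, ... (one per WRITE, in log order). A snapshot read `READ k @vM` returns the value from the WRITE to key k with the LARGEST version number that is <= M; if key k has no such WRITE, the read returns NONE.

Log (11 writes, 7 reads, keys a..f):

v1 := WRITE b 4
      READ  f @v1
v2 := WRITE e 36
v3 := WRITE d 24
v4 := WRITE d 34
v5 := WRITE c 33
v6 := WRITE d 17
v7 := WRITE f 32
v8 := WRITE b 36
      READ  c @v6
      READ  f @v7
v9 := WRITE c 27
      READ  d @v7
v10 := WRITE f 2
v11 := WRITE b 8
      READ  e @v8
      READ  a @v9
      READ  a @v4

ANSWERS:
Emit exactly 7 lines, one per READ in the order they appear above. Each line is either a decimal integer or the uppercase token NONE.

Answer: NONE
33
32
17
36
NONE
NONE

Derivation:
v1: WRITE b=4  (b history now [(1, 4)])
READ f @v1: history=[] -> no version <= 1 -> NONE
v2: WRITE e=36  (e history now [(2, 36)])
v3: WRITE d=24  (d history now [(3, 24)])
v4: WRITE d=34  (d history now [(3, 24), (4, 34)])
v5: WRITE c=33  (c history now [(5, 33)])
v6: WRITE d=17  (d history now [(3, 24), (4, 34), (6, 17)])
v7: WRITE f=32  (f history now [(7, 32)])
v8: WRITE b=36  (b history now [(1, 4), (8, 36)])
READ c @v6: history=[(5, 33)] -> pick v5 -> 33
READ f @v7: history=[(7, 32)] -> pick v7 -> 32
v9: WRITE c=27  (c history now [(5, 33), (9, 27)])
READ d @v7: history=[(3, 24), (4, 34), (6, 17)] -> pick v6 -> 17
v10: WRITE f=2  (f history now [(7, 32), (10, 2)])
v11: WRITE b=8  (b history now [(1, 4), (8, 36), (11, 8)])
READ e @v8: history=[(2, 36)] -> pick v2 -> 36
READ a @v9: history=[] -> no version <= 9 -> NONE
READ a @v4: history=[] -> no version <= 4 -> NONE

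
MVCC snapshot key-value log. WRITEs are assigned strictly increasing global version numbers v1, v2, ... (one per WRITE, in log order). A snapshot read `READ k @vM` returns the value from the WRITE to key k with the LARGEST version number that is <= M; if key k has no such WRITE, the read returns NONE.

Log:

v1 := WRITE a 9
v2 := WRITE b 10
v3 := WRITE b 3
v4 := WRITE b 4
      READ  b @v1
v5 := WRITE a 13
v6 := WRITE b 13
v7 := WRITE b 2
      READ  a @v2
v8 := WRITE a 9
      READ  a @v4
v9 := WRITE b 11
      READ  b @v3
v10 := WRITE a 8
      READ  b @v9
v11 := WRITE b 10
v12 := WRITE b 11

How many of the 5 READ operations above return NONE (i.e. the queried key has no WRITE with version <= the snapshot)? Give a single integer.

v1: WRITE a=9  (a history now [(1, 9)])
v2: WRITE b=10  (b history now [(2, 10)])
v3: WRITE b=3  (b history now [(2, 10), (3, 3)])
v4: WRITE b=4  (b history now [(2, 10), (3, 3), (4, 4)])
READ b @v1: history=[(2, 10), (3, 3), (4, 4)] -> no version <= 1 -> NONE
v5: WRITE a=13  (a history now [(1, 9), (5, 13)])
v6: WRITE b=13  (b history now [(2, 10), (3, 3), (4, 4), (6, 13)])
v7: WRITE b=2  (b history now [(2, 10), (3, 3), (4, 4), (6, 13), (7, 2)])
READ a @v2: history=[(1, 9), (5, 13)] -> pick v1 -> 9
v8: WRITE a=9  (a history now [(1, 9), (5, 13), (8, 9)])
READ a @v4: history=[(1, 9), (5, 13), (8, 9)] -> pick v1 -> 9
v9: WRITE b=11  (b history now [(2, 10), (3, 3), (4, 4), (6, 13), (7, 2), (9, 11)])
READ b @v3: history=[(2, 10), (3, 3), (4, 4), (6, 13), (7, 2), (9, 11)] -> pick v3 -> 3
v10: WRITE a=8  (a history now [(1, 9), (5, 13), (8, 9), (10, 8)])
READ b @v9: history=[(2, 10), (3, 3), (4, 4), (6, 13), (7, 2), (9, 11)] -> pick v9 -> 11
v11: WRITE b=10  (b history now [(2, 10), (3, 3), (4, 4), (6, 13), (7, 2), (9, 11), (11, 10)])
v12: WRITE b=11  (b history now [(2, 10), (3, 3), (4, 4), (6, 13), (7, 2), (9, 11), (11, 10), (12, 11)])
Read results in order: ['NONE', '9', '9', '3', '11']
NONE count = 1

Answer: 1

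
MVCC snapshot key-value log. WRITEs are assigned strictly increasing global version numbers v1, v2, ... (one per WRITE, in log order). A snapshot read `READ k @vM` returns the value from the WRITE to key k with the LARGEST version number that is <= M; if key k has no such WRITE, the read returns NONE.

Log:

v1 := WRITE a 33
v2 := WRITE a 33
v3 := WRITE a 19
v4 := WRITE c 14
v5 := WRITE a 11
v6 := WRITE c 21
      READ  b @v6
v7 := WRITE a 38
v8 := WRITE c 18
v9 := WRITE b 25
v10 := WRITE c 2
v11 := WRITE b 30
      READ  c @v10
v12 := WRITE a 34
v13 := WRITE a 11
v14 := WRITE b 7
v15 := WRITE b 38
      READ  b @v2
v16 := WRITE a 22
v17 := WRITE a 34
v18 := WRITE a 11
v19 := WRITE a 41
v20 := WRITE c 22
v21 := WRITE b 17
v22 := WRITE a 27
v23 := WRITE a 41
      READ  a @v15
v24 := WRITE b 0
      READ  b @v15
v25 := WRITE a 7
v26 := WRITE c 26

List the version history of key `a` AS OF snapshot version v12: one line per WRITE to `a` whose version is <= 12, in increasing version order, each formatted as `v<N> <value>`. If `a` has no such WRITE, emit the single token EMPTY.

Scan writes for key=a with version <= 12:
  v1 WRITE a 33 -> keep
  v2 WRITE a 33 -> keep
  v3 WRITE a 19 -> keep
  v4 WRITE c 14 -> skip
  v5 WRITE a 11 -> keep
  v6 WRITE c 21 -> skip
  v7 WRITE a 38 -> keep
  v8 WRITE c 18 -> skip
  v9 WRITE b 25 -> skip
  v10 WRITE c 2 -> skip
  v11 WRITE b 30 -> skip
  v12 WRITE a 34 -> keep
  v13 WRITE a 11 -> drop (> snap)
  v14 WRITE b 7 -> skip
  v15 WRITE b 38 -> skip
  v16 WRITE a 22 -> drop (> snap)
  v17 WRITE a 34 -> drop (> snap)
  v18 WRITE a 11 -> drop (> snap)
  v19 WRITE a 41 -> drop (> snap)
  v20 WRITE c 22 -> skip
  v21 WRITE b 17 -> skip
  v22 WRITE a 27 -> drop (> snap)
  v23 WRITE a 41 -> drop (> snap)
  v24 WRITE b 0 -> skip
  v25 WRITE a 7 -> drop (> snap)
  v26 WRITE c 26 -> skip
Collected: [(1, 33), (2, 33), (3, 19), (5, 11), (7, 38), (12, 34)]

Answer: v1 33
v2 33
v3 19
v5 11
v7 38
v12 34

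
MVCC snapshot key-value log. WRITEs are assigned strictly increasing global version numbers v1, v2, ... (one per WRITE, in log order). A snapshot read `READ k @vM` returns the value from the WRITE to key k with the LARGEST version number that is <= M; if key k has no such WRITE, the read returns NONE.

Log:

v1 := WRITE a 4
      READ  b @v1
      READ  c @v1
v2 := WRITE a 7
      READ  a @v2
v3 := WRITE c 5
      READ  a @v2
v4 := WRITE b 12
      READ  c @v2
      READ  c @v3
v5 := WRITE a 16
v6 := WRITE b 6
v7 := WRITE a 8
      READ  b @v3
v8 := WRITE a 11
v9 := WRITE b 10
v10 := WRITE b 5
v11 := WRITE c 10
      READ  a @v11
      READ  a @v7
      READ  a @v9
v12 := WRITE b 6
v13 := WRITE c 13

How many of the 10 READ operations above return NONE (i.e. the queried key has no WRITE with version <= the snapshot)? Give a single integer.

v1: WRITE a=4  (a history now [(1, 4)])
READ b @v1: history=[] -> no version <= 1 -> NONE
READ c @v1: history=[] -> no version <= 1 -> NONE
v2: WRITE a=7  (a history now [(1, 4), (2, 7)])
READ a @v2: history=[(1, 4), (2, 7)] -> pick v2 -> 7
v3: WRITE c=5  (c history now [(3, 5)])
READ a @v2: history=[(1, 4), (2, 7)] -> pick v2 -> 7
v4: WRITE b=12  (b history now [(4, 12)])
READ c @v2: history=[(3, 5)] -> no version <= 2 -> NONE
READ c @v3: history=[(3, 5)] -> pick v3 -> 5
v5: WRITE a=16  (a history now [(1, 4), (2, 7), (5, 16)])
v6: WRITE b=6  (b history now [(4, 12), (6, 6)])
v7: WRITE a=8  (a history now [(1, 4), (2, 7), (5, 16), (7, 8)])
READ b @v3: history=[(4, 12), (6, 6)] -> no version <= 3 -> NONE
v8: WRITE a=11  (a history now [(1, 4), (2, 7), (5, 16), (7, 8), (8, 11)])
v9: WRITE b=10  (b history now [(4, 12), (6, 6), (9, 10)])
v10: WRITE b=5  (b history now [(4, 12), (6, 6), (9, 10), (10, 5)])
v11: WRITE c=10  (c history now [(3, 5), (11, 10)])
READ a @v11: history=[(1, 4), (2, 7), (5, 16), (7, 8), (8, 11)] -> pick v8 -> 11
READ a @v7: history=[(1, 4), (2, 7), (5, 16), (7, 8), (8, 11)] -> pick v7 -> 8
READ a @v9: history=[(1, 4), (2, 7), (5, 16), (7, 8), (8, 11)] -> pick v8 -> 11
v12: WRITE b=6  (b history now [(4, 12), (6, 6), (9, 10), (10, 5), (12, 6)])
v13: WRITE c=13  (c history now [(3, 5), (11, 10), (13, 13)])
Read results in order: ['NONE', 'NONE', '7', '7', 'NONE', '5', 'NONE', '11', '8', '11']
NONE count = 4

Answer: 4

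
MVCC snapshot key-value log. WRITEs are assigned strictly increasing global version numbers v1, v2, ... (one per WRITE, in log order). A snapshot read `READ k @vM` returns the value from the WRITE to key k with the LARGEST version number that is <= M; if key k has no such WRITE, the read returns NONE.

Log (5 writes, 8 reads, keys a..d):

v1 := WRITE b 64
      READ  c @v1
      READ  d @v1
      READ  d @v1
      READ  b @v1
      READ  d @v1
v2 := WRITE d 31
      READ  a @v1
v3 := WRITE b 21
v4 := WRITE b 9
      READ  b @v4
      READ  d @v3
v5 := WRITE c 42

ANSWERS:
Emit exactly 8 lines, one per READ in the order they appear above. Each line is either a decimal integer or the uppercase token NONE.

v1: WRITE b=64  (b history now [(1, 64)])
READ c @v1: history=[] -> no version <= 1 -> NONE
READ d @v1: history=[] -> no version <= 1 -> NONE
READ d @v1: history=[] -> no version <= 1 -> NONE
READ b @v1: history=[(1, 64)] -> pick v1 -> 64
READ d @v1: history=[] -> no version <= 1 -> NONE
v2: WRITE d=31  (d history now [(2, 31)])
READ a @v1: history=[] -> no version <= 1 -> NONE
v3: WRITE b=21  (b history now [(1, 64), (3, 21)])
v4: WRITE b=9  (b history now [(1, 64), (3, 21), (4, 9)])
READ b @v4: history=[(1, 64), (3, 21), (4, 9)] -> pick v4 -> 9
READ d @v3: history=[(2, 31)] -> pick v2 -> 31
v5: WRITE c=42  (c history now [(5, 42)])

Answer: NONE
NONE
NONE
64
NONE
NONE
9
31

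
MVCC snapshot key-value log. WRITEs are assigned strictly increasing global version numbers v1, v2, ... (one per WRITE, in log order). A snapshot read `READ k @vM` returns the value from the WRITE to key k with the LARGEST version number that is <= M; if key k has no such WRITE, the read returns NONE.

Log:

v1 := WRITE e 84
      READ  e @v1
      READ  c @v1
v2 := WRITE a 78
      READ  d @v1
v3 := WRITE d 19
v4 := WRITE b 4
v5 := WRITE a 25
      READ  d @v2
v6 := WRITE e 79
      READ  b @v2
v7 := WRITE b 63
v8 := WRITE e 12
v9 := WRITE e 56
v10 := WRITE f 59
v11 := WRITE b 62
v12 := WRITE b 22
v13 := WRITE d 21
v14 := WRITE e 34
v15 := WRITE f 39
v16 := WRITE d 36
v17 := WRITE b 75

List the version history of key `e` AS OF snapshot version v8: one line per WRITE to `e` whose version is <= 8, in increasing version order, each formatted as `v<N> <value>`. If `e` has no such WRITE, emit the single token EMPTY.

Answer: v1 84
v6 79
v8 12

Derivation:
Scan writes for key=e with version <= 8:
  v1 WRITE e 84 -> keep
  v2 WRITE a 78 -> skip
  v3 WRITE d 19 -> skip
  v4 WRITE b 4 -> skip
  v5 WRITE a 25 -> skip
  v6 WRITE e 79 -> keep
  v7 WRITE b 63 -> skip
  v8 WRITE e 12 -> keep
  v9 WRITE e 56 -> drop (> snap)
  v10 WRITE f 59 -> skip
  v11 WRITE b 62 -> skip
  v12 WRITE b 22 -> skip
  v13 WRITE d 21 -> skip
  v14 WRITE e 34 -> drop (> snap)
  v15 WRITE f 39 -> skip
  v16 WRITE d 36 -> skip
  v17 WRITE b 75 -> skip
Collected: [(1, 84), (6, 79), (8, 12)]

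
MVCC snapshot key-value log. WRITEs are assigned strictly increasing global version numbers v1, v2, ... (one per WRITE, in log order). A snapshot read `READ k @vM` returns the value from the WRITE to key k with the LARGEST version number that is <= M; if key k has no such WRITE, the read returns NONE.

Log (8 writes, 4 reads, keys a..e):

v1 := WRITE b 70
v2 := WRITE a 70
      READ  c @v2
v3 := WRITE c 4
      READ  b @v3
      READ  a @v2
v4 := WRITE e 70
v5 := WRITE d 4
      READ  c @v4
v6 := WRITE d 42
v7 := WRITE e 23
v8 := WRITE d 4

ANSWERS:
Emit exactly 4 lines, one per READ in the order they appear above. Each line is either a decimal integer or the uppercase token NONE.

Answer: NONE
70
70
4

Derivation:
v1: WRITE b=70  (b history now [(1, 70)])
v2: WRITE a=70  (a history now [(2, 70)])
READ c @v2: history=[] -> no version <= 2 -> NONE
v3: WRITE c=4  (c history now [(3, 4)])
READ b @v3: history=[(1, 70)] -> pick v1 -> 70
READ a @v2: history=[(2, 70)] -> pick v2 -> 70
v4: WRITE e=70  (e history now [(4, 70)])
v5: WRITE d=4  (d history now [(5, 4)])
READ c @v4: history=[(3, 4)] -> pick v3 -> 4
v6: WRITE d=42  (d history now [(5, 4), (6, 42)])
v7: WRITE e=23  (e history now [(4, 70), (7, 23)])
v8: WRITE d=4  (d history now [(5, 4), (6, 42), (8, 4)])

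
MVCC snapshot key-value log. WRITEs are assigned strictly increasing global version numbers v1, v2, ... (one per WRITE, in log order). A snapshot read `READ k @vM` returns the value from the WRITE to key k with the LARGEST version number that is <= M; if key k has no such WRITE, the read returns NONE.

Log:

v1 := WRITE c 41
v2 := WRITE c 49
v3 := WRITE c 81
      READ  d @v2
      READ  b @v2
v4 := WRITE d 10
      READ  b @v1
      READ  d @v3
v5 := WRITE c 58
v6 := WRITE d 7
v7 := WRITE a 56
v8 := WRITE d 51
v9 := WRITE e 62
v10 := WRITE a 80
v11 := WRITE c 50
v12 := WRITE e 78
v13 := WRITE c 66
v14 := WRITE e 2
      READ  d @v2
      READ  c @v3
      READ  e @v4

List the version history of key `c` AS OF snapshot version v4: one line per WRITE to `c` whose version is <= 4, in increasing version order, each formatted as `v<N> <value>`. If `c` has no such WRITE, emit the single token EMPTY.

Scan writes for key=c with version <= 4:
  v1 WRITE c 41 -> keep
  v2 WRITE c 49 -> keep
  v3 WRITE c 81 -> keep
  v4 WRITE d 10 -> skip
  v5 WRITE c 58 -> drop (> snap)
  v6 WRITE d 7 -> skip
  v7 WRITE a 56 -> skip
  v8 WRITE d 51 -> skip
  v9 WRITE e 62 -> skip
  v10 WRITE a 80 -> skip
  v11 WRITE c 50 -> drop (> snap)
  v12 WRITE e 78 -> skip
  v13 WRITE c 66 -> drop (> snap)
  v14 WRITE e 2 -> skip
Collected: [(1, 41), (2, 49), (3, 81)]

Answer: v1 41
v2 49
v3 81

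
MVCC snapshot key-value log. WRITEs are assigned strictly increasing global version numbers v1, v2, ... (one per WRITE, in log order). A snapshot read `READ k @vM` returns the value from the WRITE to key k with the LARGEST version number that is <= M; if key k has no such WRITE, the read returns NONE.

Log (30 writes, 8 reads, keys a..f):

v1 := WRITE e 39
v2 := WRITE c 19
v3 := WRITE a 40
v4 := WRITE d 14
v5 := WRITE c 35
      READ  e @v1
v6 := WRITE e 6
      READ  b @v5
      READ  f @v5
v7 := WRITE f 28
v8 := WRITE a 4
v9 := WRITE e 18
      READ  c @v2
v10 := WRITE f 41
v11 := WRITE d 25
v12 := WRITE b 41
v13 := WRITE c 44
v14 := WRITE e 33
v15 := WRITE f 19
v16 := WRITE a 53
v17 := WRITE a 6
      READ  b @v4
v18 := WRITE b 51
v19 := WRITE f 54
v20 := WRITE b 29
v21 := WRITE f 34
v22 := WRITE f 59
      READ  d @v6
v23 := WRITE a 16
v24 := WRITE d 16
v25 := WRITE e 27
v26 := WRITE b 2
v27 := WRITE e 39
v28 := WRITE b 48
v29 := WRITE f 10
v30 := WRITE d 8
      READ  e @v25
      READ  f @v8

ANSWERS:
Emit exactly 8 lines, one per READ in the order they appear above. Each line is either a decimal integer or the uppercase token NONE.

v1: WRITE e=39  (e history now [(1, 39)])
v2: WRITE c=19  (c history now [(2, 19)])
v3: WRITE a=40  (a history now [(3, 40)])
v4: WRITE d=14  (d history now [(4, 14)])
v5: WRITE c=35  (c history now [(2, 19), (5, 35)])
READ e @v1: history=[(1, 39)] -> pick v1 -> 39
v6: WRITE e=6  (e history now [(1, 39), (6, 6)])
READ b @v5: history=[] -> no version <= 5 -> NONE
READ f @v5: history=[] -> no version <= 5 -> NONE
v7: WRITE f=28  (f history now [(7, 28)])
v8: WRITE a=4  (a history now [(3, 40), (8, 4)])
v9: WRITE e=18  (e history now [(1, 39), (6, 6), (9, 18)])
READ c @v2: history=[(2, 19), (5, 35)] -> pick v2 -> 19
v10: WRITE f=41  (f history now [(7, 28), (10, 41)])
v11: WRITE d=25  (d history now [(4, 14), (11, 25)])
v12: WRITE b=41  (b history now [(12, 41)])
v13: WRITE c=44  (c history now [(2, 19), (5, 35), (13, 44)])
v14: WRITE e=33  (e history now [(1, 39), (6, 6), (9, 18), (14, 33)])
v15: WRITE f=19  (f history now [(7, 28), (10, 41), (15, 19)])
v16: WRITE a=53  (a history now [(3, 40), (8, 4), (16, 53)])
v17: WRITE a=6  (a history now [(3, 40), (8, 4), (16, 53), (17, 6)])
READ b @v4: history=[(12, 41)] -> no version <= 4 -> NONE
v18: WRITE b=51  (b history now [(12, 41), (18, 51)])
v19: WRITE f=54  (f history now [(7, 28), (10, 41), (15, 19), (19, 54)])
v20: WRITE b=29  (b history now [(12, 41), (18, 51), (20, 29)])
v21: WRITE f=34  (f history now [(7, 28), (10, 41), (15, 19), (19, 54), (21, 34)])
v22: WRITE f=59  (f history now [(7, 28), (10, 41), (15, 19), (19, 54), (21, 34), (22, 59)])
READ d @v6: history=[(4, 14), (11, 25)] -> pick v4 -> 14
v23: WRITE a=16  (a history now [(3, 40), (8, 4), (16, 53), (17, 6), (23, 16)])
v24: WRITE d=16  (d history now [(4, 14), (11, 25), (24, 16)])
v25: WRITE e=27  (e history now [(1, 39), (6, 6), (9, 18), (14, 33), (25, 27)])
v26: WRITE b=2  (b history now [(12, 41), (18, 51), (20, 29), (26, 2)])
v27: WRITE e=39  (e history now [(1, 39), (6, 6), (9, 18), (14, 33), (25, 27), (27, 39)])
v28: WRITE b=48  (b history now [(12, 41), (18, 51), (20, 29), (26, 2), (28, 48)])
v29: WRITE f=10  (f history now [(7, 28), (10, 41), (15, 19), (19, 54), (21, 34), (22, 59), (29, 10)])
v30: WRITE d=8  (d history now [(4, 14), (11, 25), (24, 16), (30, 8)])
READ e @v25: history=[(1, 39), (6, 6), (9, 18), (14, 33), (25, 27), (27, 39)] -> pick v25 -> 27
READ f @v8: history=[(7, 28), (10, 41), (15, 19), (19, 54), (21, 34), (22, 59), (29, 10)] -> pick v7 -> 28

Answer: 39
NONE
NONE
19
NONE
14
27
28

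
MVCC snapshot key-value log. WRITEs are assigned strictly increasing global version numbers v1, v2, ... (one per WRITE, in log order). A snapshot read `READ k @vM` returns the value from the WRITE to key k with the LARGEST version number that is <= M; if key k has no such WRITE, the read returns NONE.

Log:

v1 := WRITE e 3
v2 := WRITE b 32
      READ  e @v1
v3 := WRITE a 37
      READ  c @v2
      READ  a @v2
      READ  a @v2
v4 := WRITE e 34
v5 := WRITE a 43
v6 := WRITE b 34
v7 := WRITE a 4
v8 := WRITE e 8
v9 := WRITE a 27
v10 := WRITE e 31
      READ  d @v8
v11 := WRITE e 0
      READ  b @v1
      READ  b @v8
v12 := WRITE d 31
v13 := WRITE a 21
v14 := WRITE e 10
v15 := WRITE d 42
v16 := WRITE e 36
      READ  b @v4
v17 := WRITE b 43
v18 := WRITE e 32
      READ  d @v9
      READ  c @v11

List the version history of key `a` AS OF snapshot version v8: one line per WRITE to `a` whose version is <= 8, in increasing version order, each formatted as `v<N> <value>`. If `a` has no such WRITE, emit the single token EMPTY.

Scan writes for key=a with version <= 8:
  v1 WRITE e 3 -> skip
  v2 WRITE b 32 -> skip
  v3 WRITE a 37 -> keep
  v4 WRITE e 34 -> skip
  v5 WRITE a 43 -> keep
  v6 WRITE b 34 -> skip
  v7 WRITE a 4 -> keep
  v8 WRITE e 8 -> skip
  v9 WRITE a 27 -> drop (> snap)
  v10 WRITE e 31 -> skip
  v11 WRITE e 0 -> skip
  v12 WRITE d 31 -> skip
  v13 WRITE a 21 -> drop (> snap)
  v14 WRITE e 10 -> skip
  v15 WRITE d 42 -> skip
  v16 WRITE e 36 -> skip
  v17 WRITE b 43 -> skip
  v18 WRITE e 32 -> skip
Collected: [(3, 37), (5, 43), (7, 4)]

Answer: v3 37
v5 43
v7 4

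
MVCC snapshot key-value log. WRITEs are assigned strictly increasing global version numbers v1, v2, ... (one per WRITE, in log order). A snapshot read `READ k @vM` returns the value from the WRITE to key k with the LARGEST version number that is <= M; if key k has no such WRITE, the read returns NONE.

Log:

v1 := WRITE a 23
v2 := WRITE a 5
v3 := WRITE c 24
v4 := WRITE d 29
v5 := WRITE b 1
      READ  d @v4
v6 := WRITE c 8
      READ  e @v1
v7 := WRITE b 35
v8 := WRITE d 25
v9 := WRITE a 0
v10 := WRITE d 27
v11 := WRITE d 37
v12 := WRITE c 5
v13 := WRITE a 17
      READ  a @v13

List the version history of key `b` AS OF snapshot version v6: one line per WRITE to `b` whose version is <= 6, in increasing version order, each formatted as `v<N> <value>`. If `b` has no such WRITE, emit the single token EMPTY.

Answer: v5 1

Derivation:
Scan writes for key=b with version <= 6:
  v1 WRITE a 23 -> skip
  v2 WRITE a 5 -> skip
  v3 WRITE c 24 -> skip
  v4 WRITE d 29 -> skip
  v5 WRITE b 1 -> keep
  v6 WRITE c 8 -> skip
  v7 WRITE b 35 -> drop (> snap)
  v8 WRITE d 25 -> skip
  v9 WRITE a 0 -> skip
  v10 WRITE d 27 -> skip
  v11 WRITE d 37 -> skip
  v12 WRITE c 5 -> skip
  v13 WRITE a 17 -> skip
Collected: [(5, 1)]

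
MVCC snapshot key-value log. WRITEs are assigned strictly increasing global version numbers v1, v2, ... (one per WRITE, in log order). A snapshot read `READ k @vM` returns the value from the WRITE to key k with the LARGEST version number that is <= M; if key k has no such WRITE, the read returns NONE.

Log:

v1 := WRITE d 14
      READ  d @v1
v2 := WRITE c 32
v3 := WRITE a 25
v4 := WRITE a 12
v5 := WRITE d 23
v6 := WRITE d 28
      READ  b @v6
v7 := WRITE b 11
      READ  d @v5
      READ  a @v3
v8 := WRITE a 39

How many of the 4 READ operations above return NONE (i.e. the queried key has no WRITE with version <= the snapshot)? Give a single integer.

Answer: 1

Derivation:
v1: WRITE d=14  (d history now [(1, 14)])
READ d @v1: history=[(1, 14)] -> pick v1 -> 14
v2: WRITE c=32  (c history now [(2, 32)])
v3: WRITE a=25  (a history now [(3, 25)])
v4: WRITE a=12  (a history now [(3, 25), (4, 12)])
v5: WRITE d=23  (d history now [(1, 14), (5, 23)])
v6: WRITE d=28  (d history now [(1, 14), (5, 23), (6, 28)])
READ b @v6: history=[] -> no version <= 6 -> NONE
v7: WRITE b=11  (b history now [(7, 11)])
READ d @v5: history=[(1, 14), (5, 23), (6, 28)] -> pick v5 -> 23
READ a @v3: history=[(3, 25), (4, 12)] -> pick v3 -> 25
v8: WRITE a=39  (a history now [(3, 25), (4, 12), (8, 39)])
Read results in order: ['14', 'NONE', '23', '25']
NONE count = 1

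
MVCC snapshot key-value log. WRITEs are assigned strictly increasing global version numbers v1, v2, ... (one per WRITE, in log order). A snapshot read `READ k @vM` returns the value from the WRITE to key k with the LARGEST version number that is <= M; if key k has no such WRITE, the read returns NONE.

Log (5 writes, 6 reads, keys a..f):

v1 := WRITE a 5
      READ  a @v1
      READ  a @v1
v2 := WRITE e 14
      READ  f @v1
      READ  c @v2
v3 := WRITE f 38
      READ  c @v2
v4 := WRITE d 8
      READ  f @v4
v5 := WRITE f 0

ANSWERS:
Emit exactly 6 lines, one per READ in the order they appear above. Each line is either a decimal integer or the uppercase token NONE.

v1: WRITE a=5  (a history now [(1, 5)])
READ a @v1: history=[(1, 5)] -> pick v1 -> 5
READ a @v1: history=[(1, 5)] -> pick v1 -> 5
v2: WRITE e=14  (e history now [(2, 14)])
READ f @v1: history=[] -> no version <= 1 -> NONE
READ c @v2: history=[] -> no version <= 2 -> NONE
v3: WRITE f=38  (f history now [(3, 38)])
READ c @v2: history=[] -> no version <= 2 -> NONE
v4: WRITE d=8  (d history now [(4, 8)])
READ f @v4: history=[(3, 38)] -> pick v3 -> 38
v5: WRITE f=0  (f history now [(3, 38), (5, 0)])

Answer: 5
5
NONE
NONE
NONE
38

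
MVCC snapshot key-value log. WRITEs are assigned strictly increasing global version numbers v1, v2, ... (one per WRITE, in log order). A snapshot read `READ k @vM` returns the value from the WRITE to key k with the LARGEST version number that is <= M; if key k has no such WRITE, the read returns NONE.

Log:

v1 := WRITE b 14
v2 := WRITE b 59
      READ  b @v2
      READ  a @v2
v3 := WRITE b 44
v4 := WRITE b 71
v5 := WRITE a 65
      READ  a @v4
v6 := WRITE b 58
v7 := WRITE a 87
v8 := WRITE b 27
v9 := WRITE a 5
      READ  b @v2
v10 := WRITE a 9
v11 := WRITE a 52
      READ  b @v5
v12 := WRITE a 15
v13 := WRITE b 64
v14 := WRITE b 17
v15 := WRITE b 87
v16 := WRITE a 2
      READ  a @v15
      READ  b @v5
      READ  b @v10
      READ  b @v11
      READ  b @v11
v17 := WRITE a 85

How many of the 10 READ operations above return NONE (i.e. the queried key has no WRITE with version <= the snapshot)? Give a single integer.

v1: WRITE b=14  (b history now [(1, 14)])
v2: WRITE b=59  (b history now [(1, 14), (2, 59)])
READ b @v2: history=[(1, 14), (2, 59)] -> pick v2 -> 59
READ a @v2: history=[] -> no version <= 2 -> NONE
v3: WRITE b=44  (b history now [(1, 14), (2, 59), (3, 44)])
v4: WRITE b=71  (b history now [(1, 14), (2, 59), (3, 44), (4, 71)])
v5: WRITE a=65  (a history now [(5, 65)])
READ a @v4: history=[(5, 65)] -> no version <= 4 -> NONE
v6: WRITE b=58  (b history now [(1, 14), (2, 59), (3, 44), (4, 71), (6, 58)])
v7: WRITE a=87  (a history now [(5, 65), (7, 87)])
v8: WRITE b=27  (b history now [(1, 14), (2, 59), (3, 44), (4, 71), (6, 58), (8, 27)])
v9: WRITE a=5  (a history now [(5, 65), (7, 87), (9, 5)])
READ b @v2: history=[(1, 14), (2, 59), (3, 44), (4, 71), (6, 58), (8, 27)] -> pick v2 -> 59
v10: WRITE a=9  (a history now [(5, 65), (7, 87), (9, 5), (10, 9)])
v11: WRITE a=52  (a history now [(5, 65), (7, 87), (9, 5), (10, 9), (11, 52)])
READ b @v5: history=[(1, 14), (2, 59), (3, 44), (4, 71), (6, 58), (8, 27)] -> pick v4 -> 71
v12: WRITE a=15  (a history now [(5, 65), (7, 87), (9, 5), (10, 9), (11, 52), (12, 15)])
v13: WRITE b=64  (b history now [(1, 14), (2, 59), (3, 44), (4, 71), (6, 58), (8, 27), (13, 64)])
v14: WRITE b=17  (b history now [(1, 14), (2, 59), (3, 44), (4, 71), (6, 58), (8, 27), (13, 64), (14, 17)])
v15: WRITE b=87  (b history now [(1, 14), (2, 59), (3, 44), (4, 71), (6, 58), (8, 27), (13, 64), (14, 17), (15, 87)])
v16: WRITE a=2  (a history now [(5, 65), (7, 87), (9, 5), (10, 9), (11, 52), (12, 15), (16, 2)])
READ a @v15: history=[(5, 65), (7, 87), (9, 5), (10, 9), (11, 52), (12, 15), (16, 2)] -> pick v12 -> 15
READ b @v5: history=[(1, 14), (2, 59), (3, 44), (4, 71), (6, 58), (8, 27), (13, 64), (14, 17), (15, 87)] -> pick v4 -> 71
READ b @v10: history=[(1, 14), (2, 59), (3, 44), (4, 71), (6, 58), (8, 27), (13, 64), (14, 17), (15, 87)] -> pick v8 -> 27
READ b @v11: history=[(1, 14), (2, 59), (3, 44), (4, 71), (6, 58), (8, 27), (13, 64), (14, 17), (15, 87)] -> pick v8 -> 27
READ b @v11: history=[(1, 14), (2, 59), (3, 44), (4, 71), (6, 58), (8, 27), (13, 64), (14, 17), (15, 87)] -> pick v8 -> 27
v17: WRITE a=85  (a history now [(5, 65), (7, 87), (9, 5), (10, 9), (11, 52), (12, 15), (16, 2), (17, 85)])
Read results in order: ['59', 'NONE', 'NONE', '59', '71', '15', '71', '27', '27', '27']
NONE count = 2

Answer: 2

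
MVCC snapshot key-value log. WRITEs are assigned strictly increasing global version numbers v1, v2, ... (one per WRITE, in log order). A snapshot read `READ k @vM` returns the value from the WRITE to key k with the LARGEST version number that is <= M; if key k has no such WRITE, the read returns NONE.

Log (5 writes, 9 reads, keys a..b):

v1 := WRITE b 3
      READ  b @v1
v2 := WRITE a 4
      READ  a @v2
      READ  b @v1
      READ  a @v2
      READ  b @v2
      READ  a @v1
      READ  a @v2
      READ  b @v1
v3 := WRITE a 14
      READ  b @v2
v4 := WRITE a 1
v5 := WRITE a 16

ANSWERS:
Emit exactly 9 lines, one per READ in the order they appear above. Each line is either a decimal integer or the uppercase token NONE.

v1: WRITE b=3  (b history now [(1, 3)])
READ b @v1: history=[(1, 3)] -> pick v1 -> 3
v2: WRITE a=4  (a history now [(2, 4)])
READ a @v2: history=[(2, 4)] -> pick v2 -> 4
READ b @v1: history=[(1, 3)] -> pick v1 -> 3
READ a @v2: history=[(2, 4)] -> pick v2 -> 4
READ b @v2: history=[(1, 3)] -> pick v1 -> 3
READ a @v1: history=[(2, 4)] -> no version <= 1 -> NONE
READ a @v2: history=[(2, 4)] -> pick v2 -> 4
READ b @v1: history=[(1, 3)] -> pick v1 -> 3
v3: WRITE a=14  (a history now [(2, 4), (3, 14)])
READ b @v2: history=[(1, 3)] -> pick v1 -> 3
v4: WRITE a=1  (a history now [(2, 4), (3, 14), (4, 1)])
v5: WRITE a=16  (a history now [(2, 4), (3, 14), (4, 1), (5, 16)])

Answer: 3
4
3
4
3
NONE
4
3
3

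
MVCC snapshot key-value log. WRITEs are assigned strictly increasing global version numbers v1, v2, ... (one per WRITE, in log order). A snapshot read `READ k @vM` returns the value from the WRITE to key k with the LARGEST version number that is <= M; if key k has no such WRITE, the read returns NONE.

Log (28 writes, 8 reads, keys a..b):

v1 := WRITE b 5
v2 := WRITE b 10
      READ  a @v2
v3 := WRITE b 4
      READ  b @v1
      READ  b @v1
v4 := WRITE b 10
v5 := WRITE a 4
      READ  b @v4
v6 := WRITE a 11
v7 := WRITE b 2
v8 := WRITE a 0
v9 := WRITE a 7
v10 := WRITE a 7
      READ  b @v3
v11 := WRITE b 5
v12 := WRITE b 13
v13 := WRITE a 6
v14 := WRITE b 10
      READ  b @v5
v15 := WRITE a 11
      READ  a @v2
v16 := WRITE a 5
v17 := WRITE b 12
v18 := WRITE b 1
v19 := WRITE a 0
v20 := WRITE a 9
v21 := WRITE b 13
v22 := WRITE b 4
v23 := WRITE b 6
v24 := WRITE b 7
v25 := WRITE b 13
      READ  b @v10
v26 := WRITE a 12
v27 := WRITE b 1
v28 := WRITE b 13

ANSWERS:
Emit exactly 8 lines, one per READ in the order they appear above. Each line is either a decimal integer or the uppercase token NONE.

Answer: NONE
5
5
10
4
10
NONE
2

Derivation:
v1: WRITE b=5  (b history now [(1, 5)])
v2: WRITE b=10  (b history now [(1, 5), (2, 10)])
READ a @v2: history=[] -> no version <= 2 -> NONE
v3: WRITE b=4  (b history now [(1, 5), (2, 10), (3, 4)])
READ b @v1: history=[(1, 5), (2, 10), (3, 4)] -> pick v1 -> 5
READ b @v1: history=[(1, 5), (2, 10), (3, 4)] -> pick v1 -> 5
v4: WRITE b=10  (b history now [(1, 5), (2, 10), (3, 4), (4, 10)])
v5: WRITE a=4  (a history now [(5, 4)])
READ b @v4: history=[(1, 5), (2, 10), (3, 4), (4, 10)] -> pick v4 -> 10
v6: WRITE a=11  (a history now [(5, 4), (6, 11)])
v7: WRITE b=2  (b history now [(1, 5), (2, 10), (3, 4), (4, 10), (7, 2)])
v8: WRITE a=0  (a history now [(5, 4), (6, 11), (8, 0)])
v9: WRITE a=7  (a history now [(5, 4), (6, 11), (8, 0), (9, 7)])
v10: WRITE a=7  (a history now [(5, 4), (6, 11), (8, 0), (9, 7), (10, 7)])
READ b @v3: history=[(1, 5), (2, 10), (3, 4), (4, 10), (7, 2)] -> pick v3 -> 4
v11: WRITE b=5  (b history now [(1, 5), (2, 10), (3, 4), (4, 10), (7, 2), (11, 5)])
v12: WRITE b=13  (b history now [(1, 5), (2, 10), (3, 4), (4, 10), (7, 2), (11, 5), (12, 13)])
v13: WRITE a=6  (a history now [(5, 4), (6, 11), (8, 0), (9, 7), (10, 7), (13, 6)])
v14: WRITE b=10  (b history now [(1, 5), (2, 10), (3, 4), (4, 10), (7, 2), (11, 5), (12, 13), (14, 10)])
READ b @v5: history=[(1, 5), (2, 10), (3, 4), (4, 10), (7, 2), (11, 5), (12, 13), (14, 10)] -> pick v4 -> 10
v15: WRITE a=11  (a history now [(5, 4), (6, 11), (8, 0), (9, 7), (10, 7), (13, 6), (15, 11)])
READ a @v2: history=[(5, 4), (6, 11), (8, 0), (9, 7), (10, 7), (13, 6), (15, 11)] -> no version <= 2 -> NONE
v16: WRITE a=5  (a history now [(5, 4), (6, 11), (8, 0), (9, 7), (10, 7), (13, 6), (15, 11), (16, 5)])
v17: WRITE b=12  (b history now [(1, 5), (2, 10), (3, 4), (4, 10), (7, 2), (11, 5), (12, 13), (14, 10), (17, 12)])
v18: WRITE b=1  (b history now [(1, 5), (2, 10), (3, 4), (4, 10), (7, 2), (11, 5), (12, 13), (14, 10), (17, 12), (18, 1)])
v19: WRITE a=0  (a history now [(5, 4), (6, 11), (8, 0), (9, 7), (10, 7), (13, 6), (15, 11), (16, 5), (19, 0)])
v20: WRITE a=9  (a history now [(5, 4), (6, 11), (8, 0), (9, 7), (10, 7), (13, 6), (15, 11), (16, 5), (19, 0), (20, 9)])
v21: WRITE b=13  (b history now [(1, 5), (2, 10), (3, 4), (4, 10), (7, 2), (11, 5), (12, 13), (14, 10), (17, 12), (18, 1), (21, 13)])
v22: WRITE b=4  (b history now [(1, 5), (2, 10), (3, 4), (4, 10), (7, 2), (11, 5), (12, 13), (14, 10), (17, 12), (18, 1), (21, 13), (22, 4)])
v23: WRITE b=6  (b history now [(1, 5), (2, 10), (3, 4), (4, 10), (7, 2), (11, 5), (12, 13), (14, 10), (17, 12), (18, 1), (21, 13), (22, 4), (23, 6)])
v24: WRITE b=7  (b history now [(1, 5), (2, 10), (3, 4), (4, 10), (7, 2), (11, 5), (12, 13), (14, 10), (17, 12), (18, 1), (21, 13), (22, 4), (23, 6), (24, 7)])
v25: WRITE b=13  (b history now [(1, 5), (2, 10), (3, 4), (4, 10), (7, 2), (11, 5), (12, 13), (14, 10), (17, 12), (18, 1), (21, 13), (22, 4), (23, 6), (24, 7), (25, 13)])
READ b @v10: history=[(1, 5), (2, 10), (3, 4), (4, 10), (7, 2), (11, 5), (12, 13), (14, 10), (17, 12), (18, 1), (21, 13), (22, 4), (23, 6), (24, 7), (25, 13)] -> pick v7 -> 2
v26: WRITE a=12  (a history now [(5, 4), (6, 11), (8, 0), (9, 7), (10, 7), (13, 6), (15, 11), (16, 5), (19, 0), (20, 9), (26, 12)])
v27: WRITE b=1  (b history now [(1, 5), (2, 10), (3, 4), (4, 10), (7, 2), (11, 5), (12, 13), (14, 10), (17, 12), (18, 1), (21, 13), (22, 4), (23, 6), (24, 7), (25, 13), (27, 1)])
v28: WRITE b=13  (b history now [(1, 5), (2, 10), (3, 4), (4, 10), (7, 2), (11, 5), (12, 13), (14, 10), (17, 12), (18, 1), (21, 13), (22, 4), (23, 6), (24, 7), (25, 13), (27, 1), (28, 13)])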